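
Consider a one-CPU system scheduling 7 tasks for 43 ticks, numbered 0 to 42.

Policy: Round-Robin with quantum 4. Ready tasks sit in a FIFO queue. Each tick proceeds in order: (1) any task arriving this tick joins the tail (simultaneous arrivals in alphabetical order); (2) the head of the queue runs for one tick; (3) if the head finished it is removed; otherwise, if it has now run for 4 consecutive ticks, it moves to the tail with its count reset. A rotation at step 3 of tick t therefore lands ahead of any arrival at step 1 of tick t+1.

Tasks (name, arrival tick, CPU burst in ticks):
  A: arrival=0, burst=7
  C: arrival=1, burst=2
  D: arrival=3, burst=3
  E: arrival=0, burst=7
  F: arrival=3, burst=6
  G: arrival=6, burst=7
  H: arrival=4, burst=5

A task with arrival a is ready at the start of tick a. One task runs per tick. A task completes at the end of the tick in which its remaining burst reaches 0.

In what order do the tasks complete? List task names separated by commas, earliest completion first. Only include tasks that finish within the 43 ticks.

t=0: queue=[A,E] q_used=0 → run A
t=1: queue=[A,E,C] q_used=1 → run A
t=2: queue=[A,E,C] q_used=2 → run A
t=3: queue=[A,E,C,D,F] q_used=3 → run A
t=4: queue=[E,C,D,F,A,H] q_used=0 → run E
t=5: queue=[E,C,D,F,A,H] q_used=1 → run E
t=6: queue=[E,C,D,F,A,H,G] q_used=2 → run E
t=7: queue=[E,C,D,F,A,H,G] q_used=3 → run E
t=8: queue=[C,D,F,A,H,G,E] q_used=0 → run C
t=9: queue=[C,D,F,A,H,G,E] q_used=1 → run C
t=10: queue=[D,F,A,H,G,E] q_used=0 → run D
t=11: queue=[D,F,A,H,G,E] q_used=1 → run D
t=12: queue=[D,F,A,H,G,E] q_used=2 → run D
t=13: queue=[F,A,H,G,E] q_used=0 → run F
t=14: queue=[F,A,H,G,E] q_used=1 → run F
t=15: queue=[F,A,H,G,E] q_used=2 → run F
t=16: queue=[F,A,H,G,E] q_used=3 → run F
t=17: queue=[A,H,G,E,F] q_used=0 → run A
t=18: queue=[A,H,G,E,F] q_used=1 → run A
t=19: queue=[A,H,G,E,F] q_used=2 → run A
t=20: queue=[H,G,E,F] q_used=0 → run H
t=21: queue=[H,G,E,F] q_used=1 → run H
t=22: queue=[H,G,E,F] q_used=2 → run H
t=23: queue=[H,G,E,F] q_used=3 → run H
t=24: queue=[G,E,F,H] q_used=0 → run G
t=25: queue=[G,E,F,H] q_used=1 → run G
t=26: queue=[G,E,F,H] q_used=2 → run G
t=27: queue=[G,E,F,H] q_used=3 → run G
t=28: queue=[E,F,H,G] q_used=0 → run E
t=29: queue=[E,F,H,G] q_used=1 → run E
t=30: queue=[E,F,H,G] q_used=2 → run E
t=31: queue=[F,H,G] q_used=0 → run F
t=32: queue=[F,H,G] q_used=1 → run F
t=33: queue=[H,G] q_used=0 → run H
t=34: queue=[G] q_used=0 → run G
t=35: queue=[G] q_used=1 → run G
t=36: queue=[G] q_used=2 → run G
t=37: (idle)
t=38: (idle)
t=39: (idle)
t=40: (idle)
t=41: (idle)
t=42: (idle)

completion order = C, D, A, E, F, H, G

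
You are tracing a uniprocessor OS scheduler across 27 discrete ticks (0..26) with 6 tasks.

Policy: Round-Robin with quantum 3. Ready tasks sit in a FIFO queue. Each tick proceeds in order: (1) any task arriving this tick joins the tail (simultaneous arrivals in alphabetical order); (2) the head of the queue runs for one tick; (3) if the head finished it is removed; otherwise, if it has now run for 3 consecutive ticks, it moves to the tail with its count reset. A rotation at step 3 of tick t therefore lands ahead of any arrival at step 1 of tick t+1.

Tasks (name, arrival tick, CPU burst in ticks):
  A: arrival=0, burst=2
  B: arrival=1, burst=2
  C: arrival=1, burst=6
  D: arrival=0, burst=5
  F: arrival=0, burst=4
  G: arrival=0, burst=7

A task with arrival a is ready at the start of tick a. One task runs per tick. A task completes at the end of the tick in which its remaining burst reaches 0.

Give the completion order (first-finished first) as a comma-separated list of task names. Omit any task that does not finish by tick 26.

completion order = A, B, D, F, C, G

t=0: queue=[A,D,F,G] q_used=0 → run A
t=1: queue=[A,D,F,G,B,C] q_used=1 → run A
t=2: queue=[D,F,G,B,C] q_used=0 → run D
t=3: queue=[D,F,G,B,C] q_used=1 → run D
t=4: queue=[D,F,G,B,C] q_used=2 → run D
t=5: queue=[F,G,B,C,D] q_used=0 → run F
t=6: queue=[F,G,B,C,D] q_used=1 → run F
t=7: queue=[F,G,B,C,D] q_used=2 → run F
t=8: queue=[G,B,C,D,F] q_used=0 → run G
t=9: queue=[G,B,C,D,F] q_used=1 → run G
t=10: queue=[G,B,C,D,F] q_used=2 → run G
t=11: queue=[B,C,D,F,G] q_used=0 → run B
t=12: queue=[B,C,D,F,G] q_used=1 → run B
t=13: queue=[C,D,F,G] q_used=0 → run C
t=14: queue=[C,D,F,G] q_used=1 → run C
t=15: queue=[C,D,F,G] q_used=2 → run C
t=16: queue=[D,F,G,C] q_used=0 → run D
t=17: queue=[D,F,G,C] q_used=1 → run D
t=18: queue=[F,G,C] q_used=0 → run F
t=19: queue=[G,C] q_used=0 → run G
t=20: queue=[G,C] q_used=1 → run G
t=21: queue=[G,C] q_used=2 → run G
t=22: queue=[C,G] q_used=0 → run C
t=23: queue=[C,G] q_used=1 → run C
t=24: queue=[C,G] q_used=2 → run C
t=25: queue=[G] q_used=0 → run G
t=26: (idle)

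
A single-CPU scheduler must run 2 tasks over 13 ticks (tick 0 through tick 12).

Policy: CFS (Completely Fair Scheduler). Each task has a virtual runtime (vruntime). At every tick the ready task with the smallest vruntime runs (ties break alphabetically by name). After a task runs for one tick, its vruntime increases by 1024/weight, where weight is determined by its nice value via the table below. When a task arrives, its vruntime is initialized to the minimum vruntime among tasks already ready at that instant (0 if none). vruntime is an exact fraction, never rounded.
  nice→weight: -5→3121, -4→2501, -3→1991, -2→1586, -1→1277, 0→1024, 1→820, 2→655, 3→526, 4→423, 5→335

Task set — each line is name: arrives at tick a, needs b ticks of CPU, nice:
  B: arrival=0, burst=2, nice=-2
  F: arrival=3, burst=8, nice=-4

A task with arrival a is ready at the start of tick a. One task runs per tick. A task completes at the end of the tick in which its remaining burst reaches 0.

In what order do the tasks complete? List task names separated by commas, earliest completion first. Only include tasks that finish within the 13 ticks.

t=0: vr[B=0] → run B
t=1: vr[B=512/793] → run B
t=2: (idle)
t=3: vr[F=0] → run F
t=4: vr[F=1024/2501] → run F
t=5: vr[F=2048/2501] → run F
t=6: vr[F=3072/2501] → run F
t=7: vr[F=4096/2501] → run F
t=8: vr[F=5120/2501] → run F
t=9: vr[F=6144/2501] → run F
t=10: vr[F=7168/2501] → run F
t=11: (idle)
t=12: (idle)

completion order = B, F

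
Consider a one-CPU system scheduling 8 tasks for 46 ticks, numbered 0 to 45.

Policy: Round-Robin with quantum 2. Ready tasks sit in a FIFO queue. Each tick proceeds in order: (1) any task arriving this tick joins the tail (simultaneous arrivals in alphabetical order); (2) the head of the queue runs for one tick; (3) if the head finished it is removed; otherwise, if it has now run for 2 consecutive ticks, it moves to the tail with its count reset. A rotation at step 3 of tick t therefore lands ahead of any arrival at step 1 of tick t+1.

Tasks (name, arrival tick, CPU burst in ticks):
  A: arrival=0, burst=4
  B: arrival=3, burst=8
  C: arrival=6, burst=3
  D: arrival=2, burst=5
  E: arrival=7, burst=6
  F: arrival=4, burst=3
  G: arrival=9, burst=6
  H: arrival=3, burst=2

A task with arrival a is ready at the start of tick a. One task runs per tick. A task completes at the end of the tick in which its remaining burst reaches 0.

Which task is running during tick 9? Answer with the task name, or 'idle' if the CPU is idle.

running at tick 9 = H

t=0: queue=[A] q_used=0 → run A
t=1: queue=[A] q_used=1 → run A
t=2: queue=[A,D] q_used=0 → run A
t=3: queue=[A,D,B,H] q_used=1 → run A
t=4: queue=[D,B,H,F] q_used=0 → run D
t=5: queue=[D,B,H,F] q_used=1 → run D
t=6: queue=[B,H,F,D,C] q_used=0 → run B
t=7: queue=[B,H,F,D,C,E] q_used=1 → run B
t=8: queue=[H,F,D,C,E,B] q_used=0 → run H
t=9: queue=[H,F,D,C,E,B,G] q_used=1 → run H
t=10: queue=[F,D,C,E,B,G] q_used=0 → run F
t=11: queue=[F,D,C,E,B,G] q_used=1 → run F
t=12: queue=[D,C,E,B,G,F] q_used=0 → run D
t=13: queue=[D,C,E,B,G,F] q_used=1 → run D
t=14: queue=[C,E,B,G,F,D] q_used=0 → run C
t=15: queue=[C,E,B,G,F,D] q_used=1 → run C
t=16: queue=[E,B,G,F,D,C] q_used=0 → run E
t=17: queue=[E,B,G,F,D,C] q_used=1 → run E
t=18: queue=[B,G,F,D,C,E] q_used=0 → run B
t=19: queue=[B,G,F,D,C,E] q_used=1 → run B
t=20: queue=[G,F,D,C,E,B] q_used=0 → run G
t=21: queue=[G,F,D,C,E,B] q_used=1 → run G
t=22: queue=[F,D,C,E,B,G] q_used=0 → run F
t=23: queue=[D,C,E,B,G] q_used=0 → run D
t=24: queue=[C,E,B,G] q_used=0 → run C
t=25: queue=[E,B,G] q_used=0 → run E
t=26: queue=[E,B,G] q_used=1 → run E
t=27: queue=[B,G,E] q_used=0 → run B
t=28: queue=[B,G,E] q_used=1 → run B
t=29: queue=[G,E,B] q_used=0 → run G
t=30: queue=[G,E,B] q_used=1 → run G
t=31: queue=[E,B,G] q_used=0 → run E
t=32: queue=[E,B,G] q_used=1 → run E
t=33: queue=[B,G] q_used=0 → run B
t=34: queue=[B,G] q_used=1 → run B
t=35: queue=[G] q_used=0 → run G
t=36: queue=[G] q_used=1 → run G
t=37: (idle)
t=38: (idle)
t=39: (idle)
t=40: (idle)
t=41: (idle)
t=42: (idle)
t=43: (idle)
t=44: (idle)
t=45: (idle)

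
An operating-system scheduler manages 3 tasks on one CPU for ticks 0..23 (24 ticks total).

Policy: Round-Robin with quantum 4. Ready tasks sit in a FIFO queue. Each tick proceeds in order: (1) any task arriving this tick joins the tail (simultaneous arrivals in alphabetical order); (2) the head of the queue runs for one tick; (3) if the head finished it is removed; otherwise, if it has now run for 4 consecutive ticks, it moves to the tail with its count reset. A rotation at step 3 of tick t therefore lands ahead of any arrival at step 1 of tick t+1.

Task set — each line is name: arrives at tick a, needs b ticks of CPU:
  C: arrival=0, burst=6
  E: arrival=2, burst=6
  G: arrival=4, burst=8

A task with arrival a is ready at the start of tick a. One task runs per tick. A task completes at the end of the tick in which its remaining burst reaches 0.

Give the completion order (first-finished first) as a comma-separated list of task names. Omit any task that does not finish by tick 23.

t=0: queue=[C] q_used=0 → run C
t=1: queue=[C] q_used=1 → run C
t=2: queue=[C,E] q_used=2 → run C
t=3: queue=[C,E] q_used=3 → run C
t=4: queue=[E,C,G] q_used=0 → run E
t=5: queue=[E,C,G] q_used=1 → run E
t=6: queue=[E,C,G] q_used=2 → run E
t=7: queue=[E,C,G] q_used=3 → run E
t=8: queue=[C,G,E] q_used=0 → run C
t=9: queue=[C,G,E] q_used=1 → run C
t=10: queue=[G,E] q_used=0 → run G
t=11: queue=[G,E] q_used=1 → run G
t=12: queue=[G,E] q_used=2 → run G
t=13: queue=[G,E] q_used=3 → run G
t=14: queue=[E,G] q_used=0 → run E
t=15: queue=[E,G] q_used=1 → run E
t=16: queue=[G] q_used=0 → run G
t=17: queue=[G] q_used=1 → run G
t=18: queue=[G] q_used=2 → run G
t=19: queue=[G] q_used=3 → run G
t=20: (idle)
t=21: (idle)
t=22: (idle)
t=23: (idle)

completion order = C, E, G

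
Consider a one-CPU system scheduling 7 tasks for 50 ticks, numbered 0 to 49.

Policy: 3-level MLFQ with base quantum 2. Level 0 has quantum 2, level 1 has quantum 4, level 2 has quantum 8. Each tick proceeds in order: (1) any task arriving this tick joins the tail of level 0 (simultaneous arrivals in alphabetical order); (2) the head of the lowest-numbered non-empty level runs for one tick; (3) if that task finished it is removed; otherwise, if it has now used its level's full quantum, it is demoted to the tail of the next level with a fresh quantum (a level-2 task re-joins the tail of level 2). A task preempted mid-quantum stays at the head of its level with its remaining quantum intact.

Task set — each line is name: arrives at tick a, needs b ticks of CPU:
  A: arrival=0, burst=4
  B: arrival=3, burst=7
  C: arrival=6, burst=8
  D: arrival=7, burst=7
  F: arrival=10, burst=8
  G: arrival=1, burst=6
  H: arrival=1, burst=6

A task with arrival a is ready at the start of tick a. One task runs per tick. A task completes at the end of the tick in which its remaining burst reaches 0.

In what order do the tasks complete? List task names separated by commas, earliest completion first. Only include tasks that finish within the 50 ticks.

completion order = A, G, H, B, C, D, F

t=0: L0/L1/L2 = A/-/- → run A
t=1: L0/L1/L2 = AGH/-/- → run A
t=2: L0/L1/L2 = GH/A/- → run G
t=3: L0/L1/L2 = GHB/A/- → run G
t=4: L0/L1/L2 = HB/AG/- → run H
t=5: L0/L1/L2 = HB/AG/- → run H
t=6: L0/L1/L2 = BC/AGH/- → run B
t=7: L0/L1/L2 = BCD/AGH/- → run B
t=8: L0/L1/L2 = CD/AGHB/- → run C
t=9: L0/L1/L2 = CD/AGHB/- → run C
t=10: L0/L1/L2 = DF/AGHBC/- → run D
t=11: L0/L1/L2 = DF/AGHBC/- → run D
t=12: L0/L1/L2 = F/AGHBCD/- → run F
t=13: L0/L1/L2 = F/AGHBCD/- → run F
t=14: L0/L1/L2 = -/AGHBCDF/- → run A
t=15: L0/L1/L2 = -/AGHBCDF/- → run A
t=16: L0/L1/L2 = -/GHBCDF/- → run G
t=17: L0/L1/L2 = -/GHBCDF/- → run G
t=18: L0/L1/L2 = -/GHBCDF/- → run G
t=19: L0/L1/L2 = -/GHBCDF/- → run G
t=20: L0/L1/L2 = -/HBCDF/- → run H
t=21: L0/L1/L2 = -/HBCDF/- → run H
t=22: L0/L1/L2 = -/HBCDF/- → run H
t=23: L0/L1/L2 = -/HBCDF/- → run H
t=24: L0/L1/L2 = -/BCDF/- → run B
t=25: L0/L1/L2 = -/BCDF/- → run B
t=26: L0/L1/L2 = -/BCDF/- → run B
t=27: L0/L1/L2 = -/BCDF/- → run B
t=28: L0/L1/L2 = -/CDF/B → run C
t=29: L0/L1/L2 = -/CDF/B → run C
t=30: L0/L1/L2 = -/CDF/B → run C
t=31: L0/L1/L2 = -/CDF/B → run C
t=32: L0/L1/L2 = -/DF/BC → run D
t=33: L0/L1/L2 = -/DF/BC → run D
t=34: L0/L1/L2 = -/DF/BC → run D
t=35: L0/L1/L2 = -/DF/BC → run D
t=36: L0/L1/L2 = -/F/BCD → run F
t=37: L0/L1/L2 = -/F/BCD → run F
t=38: L0/L1/L2 = -/F/BCD → run F
t=39: L0/L1/L2 = -/F/BCD → run F
t=40: L0/L1/L2 = -/-/BCDF → run B
t=41: L0/L1/L2 = -/-/CDF → run C
t=42: L0/L1/L2 = -/-/CDF → run C
t=43: L0/L1/L2 = -/-/DF → run D
t=44: L0/L1/L2 = -/-/F → run F
t=45: L0/L1/L2 = -/-/F → run F
t=46: (idle)
t=47: (idle)
t=48: (idle)
t=49: (idle)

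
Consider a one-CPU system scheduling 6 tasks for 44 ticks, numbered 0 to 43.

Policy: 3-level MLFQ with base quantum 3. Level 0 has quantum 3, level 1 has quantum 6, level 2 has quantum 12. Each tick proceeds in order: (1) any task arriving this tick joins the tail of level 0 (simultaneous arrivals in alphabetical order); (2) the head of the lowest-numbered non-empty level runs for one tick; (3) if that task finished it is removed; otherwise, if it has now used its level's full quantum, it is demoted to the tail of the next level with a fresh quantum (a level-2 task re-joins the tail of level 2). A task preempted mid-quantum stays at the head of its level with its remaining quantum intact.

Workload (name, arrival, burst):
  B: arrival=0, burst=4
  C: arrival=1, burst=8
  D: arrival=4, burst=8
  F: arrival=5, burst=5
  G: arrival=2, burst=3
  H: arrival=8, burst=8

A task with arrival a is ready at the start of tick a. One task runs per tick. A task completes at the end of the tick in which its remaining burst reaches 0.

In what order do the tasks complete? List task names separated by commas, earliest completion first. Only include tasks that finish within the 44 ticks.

t=0: L0/L1/L2 = B/-/- → run B
t=1: L0/L1/L2 = BC/-/- → run B
t=2: L0/L1/L2 = BCG/-/- → run B
t=3: L0/L1/L2 = CG/B/- → run C
t=4: L0/L1/L2 = CGD/B/- → run C
t=5: L0/L1/L2 = CGDF/B/- → run C
t=6: L0/L1/L2 = GDF/BC/- → run G
t=7: L0/L1/L2 = GDF/BC/- → run G
t=8: L0/L1/L2 = GDFH/BC/- → run G
t=9: L0/L1/L2 = DFH/BC/- → run D
t=10: L0/L1/L2 = DFH/BC/- → run D
t=11: L0/L1/L2 = DFH/BC/- → run D
t=12: L0/L1/L2 = FH/BCD/- → run F
t=13: L0/L1/L2 = FH/BCD/- → run F
t=14: L0/L1/L2 = FH/BCD/- → run F
t=15: L0/L1/L2 = H/BCDF/- → run H
t=16: L0/L1/L2 = H/BCDF/- → run H
t=17: L0/L1/L2 = H/BCDF/- → run H
t=18: L0/L1/L2 = -/BCDFH/- → run B
t=19: L0/L1/L2 = -/CDFH/- → run C
t=20: L0/L1/L2 = -/CDFH/- → run C
t=21: L0/L1/L2 = -/CDFH/- → run C
t=22: L0/L1/L2 = -/CDFH/- → run C
t=23: L0/L1/L2 = -/CDFH/- → run C
t=24: L0/L1/L2 = -/DFH/- → run D
t=25: L0/L1/L2 = -/DFH/- → run D
t=26: L0/L1/L2 = -/DFH/- → run D
t=27: L0/L1/L2 = -/DFH/- → run D
t=28: L0/L1/L2 = -/DFH/- → run D
t=29: L0/L1/L2 = -/FH/- → run F
t=30: L0/L1/L2 = -/FH/- → run F
t=31: L0/L1/L2 = -/H/- → run H
t=32: L0/L1/L2 = -/H/- → run H
t=33: L0/L1/L2 = -/H/- → run H
t=34: L0/L1/L2 = -/H/- → run H
t=35: L0/L1/L2 = -/H/- → run H
t=36: (idle)
t=37: (idle)
t=38: (idle)
t=39: (idle)
t=40: (idle)
t=41: (idle)
t=42: (idle)
t=43: (idle)

completion order = G, B, C, D, F, H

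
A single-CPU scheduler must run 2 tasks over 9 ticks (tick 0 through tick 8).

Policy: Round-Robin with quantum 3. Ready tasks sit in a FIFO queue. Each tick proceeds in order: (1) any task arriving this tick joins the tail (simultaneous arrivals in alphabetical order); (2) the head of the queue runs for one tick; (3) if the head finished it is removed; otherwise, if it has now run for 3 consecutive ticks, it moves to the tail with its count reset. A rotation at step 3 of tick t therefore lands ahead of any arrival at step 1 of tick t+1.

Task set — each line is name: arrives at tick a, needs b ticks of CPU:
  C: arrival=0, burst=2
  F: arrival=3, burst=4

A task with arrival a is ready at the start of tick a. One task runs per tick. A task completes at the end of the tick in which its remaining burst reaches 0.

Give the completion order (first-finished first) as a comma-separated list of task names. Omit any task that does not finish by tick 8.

t=0: queue=[C] q_used=0 → run C
t=1: queue=[C] q_used=1 → run C
t=2: (idle)
t=3: queue=[F] q_used=0 → run F
t=4: queue=[F] q_used=1 → run F
t=5: queue=[F] q_used=2 → run F
t=6: queue=[F] q_used=0 → run F
t=7: (idle)
t=8: (idle)

completion order = C, F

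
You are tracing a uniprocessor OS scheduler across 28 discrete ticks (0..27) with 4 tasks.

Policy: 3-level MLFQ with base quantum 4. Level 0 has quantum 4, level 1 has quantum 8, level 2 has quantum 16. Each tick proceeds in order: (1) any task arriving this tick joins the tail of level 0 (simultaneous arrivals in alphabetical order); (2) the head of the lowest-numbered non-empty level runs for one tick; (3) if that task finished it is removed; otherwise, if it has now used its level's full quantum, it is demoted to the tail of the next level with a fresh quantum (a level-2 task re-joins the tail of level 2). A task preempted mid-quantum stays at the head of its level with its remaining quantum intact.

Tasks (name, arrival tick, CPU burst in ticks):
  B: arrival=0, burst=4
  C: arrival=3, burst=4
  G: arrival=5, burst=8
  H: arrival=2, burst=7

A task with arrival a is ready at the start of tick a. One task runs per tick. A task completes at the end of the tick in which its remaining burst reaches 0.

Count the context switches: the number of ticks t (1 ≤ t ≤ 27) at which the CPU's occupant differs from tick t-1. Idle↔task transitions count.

context switches = 6

t=0: L0/L1/L2 = B/-/- → run B
t=1: L0/L1/L2 = B/-/- → run B
t=2: L0/L1/L2 = BH/-/- → run B
t=3: L0/L1/L2 = BHC/-/- → run B
t=4: L0/L1/L2 = HC/-/- → run H
t=5: L0/L1/L2 = HCG/-/- → run H
t=6: L0/L1/L2 = HCG/-/- → run H
t=7: L0/L1/L2 = HCG/-/- → run H
t=8: L0/L1/L2 = CG/H/- → run C
t=9: L0/L1/L2 = CG/H/- → run C
t=10: L0/L1/L2 = CG/H/- → run C
t=11: L0/L1/L2 = CG/H/- → run C
t=12: L0/L1/L2 = G/H/- → run G
t=13: L0/L1/L2 = G/H/- → run G
t=14: L0/L1/L2 = G/H/- → run G
t=15: L0/L1/L2 = G/H/- → run G
t=16: L0/L1/L2 = -/HG/- → run H
t=17: L0/L1/L2 = -/HG/- → run H
t=18: L0/L1/L2 = -/HG/- → run H
t=19: L0/L1/L2 = -/G/- → run G
t=20: L0/L1/L2 = -/G/- → run G
t=21: L0/L1/L2 = -/G/- → run G
t=22: L0/L1/L2 = -/G/- → run G
t=23: (idle)
t=24: (idle)
t=25: (idle)
t=26: (idle)
t=27: (idle)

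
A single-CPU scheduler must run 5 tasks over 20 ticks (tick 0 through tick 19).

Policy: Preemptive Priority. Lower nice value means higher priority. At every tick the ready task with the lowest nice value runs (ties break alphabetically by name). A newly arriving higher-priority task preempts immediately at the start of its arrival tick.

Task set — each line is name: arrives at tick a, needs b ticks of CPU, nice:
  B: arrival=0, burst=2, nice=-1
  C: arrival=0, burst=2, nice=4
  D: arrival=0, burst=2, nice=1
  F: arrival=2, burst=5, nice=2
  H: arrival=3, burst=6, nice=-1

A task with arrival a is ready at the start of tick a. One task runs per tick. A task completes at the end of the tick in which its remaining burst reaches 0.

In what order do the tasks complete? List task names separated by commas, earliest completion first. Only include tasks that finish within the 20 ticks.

completion order = B, H, D, F, C

t=0: ready={B,C,D} → run B
t=1: ready={B,C,D} → run B
t=2: ready={C,D,F} → run D
t=3: ready={C,D,F,H} → run H
t=4: ready={C,D,F,H} → run H
t=5: ready={C,D,F,H} → run H
t=6: ready={C,D,F,H} → run H
t=7: ready={C,D,F,H} → run H
t=8: ready={C,D,F,H} → run H
t=9: ready={C,D,F} → run D
t=10: ready={C,F} → run F
t=11: ready={C,F} → run F
t=12: ready={C,F} → run F
t=13: ready={C,F} → run F
t=14: ready={C,F} → run F
t=15: ready={C} → run C
t=16: ready={C} → run C
t=17: (idle)
t=18: (idle)
t=19: (idle)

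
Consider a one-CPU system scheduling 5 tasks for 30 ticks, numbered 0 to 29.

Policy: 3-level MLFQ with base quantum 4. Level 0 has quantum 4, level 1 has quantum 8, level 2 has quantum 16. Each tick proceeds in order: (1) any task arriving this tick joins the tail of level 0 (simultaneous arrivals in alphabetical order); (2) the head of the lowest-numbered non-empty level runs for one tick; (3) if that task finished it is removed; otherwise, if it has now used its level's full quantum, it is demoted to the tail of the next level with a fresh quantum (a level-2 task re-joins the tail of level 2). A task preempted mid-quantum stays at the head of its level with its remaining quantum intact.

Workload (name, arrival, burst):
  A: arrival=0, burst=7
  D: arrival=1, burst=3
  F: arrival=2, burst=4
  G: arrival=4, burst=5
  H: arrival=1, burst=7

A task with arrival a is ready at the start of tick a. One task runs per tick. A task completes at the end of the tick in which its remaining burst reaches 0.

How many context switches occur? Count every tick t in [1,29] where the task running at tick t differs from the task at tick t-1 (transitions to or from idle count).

context switches = 8

t=0: L0/L1/L2 = A/-/- → run A
t=1: L0/L1/L2 = ADH/-/- → run A
t=2: L0/L1/L2 = ADHF/-/- → run A
t=3: L0/L1/L2 = ADHF/-/- → run A
t=4: L0/L1/L2 = DHFG/A/- → run D
t=5: L0/L1/L2 = DHFG/A/- → run D
t=6: L0/L1/L2 = DHFG/A/- → run D
t=7: L0/L1/L2 = HFG/A/- → run H
t=8: L0/L1/L2 = HFG/A/- → run H
t=9: L0/L1/L2 = HFG/A/- → run H
t=10: L0/L1/L2 = HFG/A/- → run H
t=11: L0/L1/L2 = FG/AH/- → run F
t=12: L0/L1/L2 = FG/AH/- → run F
t=13: L0/L1/L2 = FG/AH/- → run F
t=14: L0/L1/L2 = FG/AH/- → run F
t=15: L0/L1/L2 = G/AH/- → run G
t=16: L0/L1/L2 = G/AH/- → run G
t=17: L0/L1/L2 = G/AH/- → run G
t=18: L0/L1/L2 = G/AH/- → run G
t=19: L0/L1/L2 = -/AHG/- → run A
t=20: L0/L1/L2 = -/AHG/- → run A
t=21: L0/L1/L2 = -/AHG/- → run A
t=22: L0/L1/L2 = -/HG/- → run H
t=23: L0/L1/L2 = -/HG/- → run H
t=24: L0/L1/L2 = -/HG/- → run H
t=25: L0/L1/L2 = -/G/- → run G
t=26: (idle)
t=27: (idle)
t=28: (idle)
t=29: (idle)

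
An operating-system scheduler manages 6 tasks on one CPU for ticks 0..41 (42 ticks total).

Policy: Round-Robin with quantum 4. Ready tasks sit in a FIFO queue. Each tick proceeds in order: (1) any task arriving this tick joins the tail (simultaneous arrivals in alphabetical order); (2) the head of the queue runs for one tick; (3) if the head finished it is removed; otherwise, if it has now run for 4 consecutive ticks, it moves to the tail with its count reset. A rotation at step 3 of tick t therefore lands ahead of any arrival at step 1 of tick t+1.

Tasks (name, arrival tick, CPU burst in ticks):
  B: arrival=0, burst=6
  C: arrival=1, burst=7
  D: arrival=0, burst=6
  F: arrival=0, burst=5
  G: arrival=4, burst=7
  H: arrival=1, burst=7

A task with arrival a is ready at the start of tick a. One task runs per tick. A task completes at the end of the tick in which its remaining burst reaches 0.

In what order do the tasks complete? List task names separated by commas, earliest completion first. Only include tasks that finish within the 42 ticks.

t=0: queue=[B,D,F] q_used=0 → run B
t=1: queue=[B,D,F,C,H] q_used=1 → run B
t=2: queue=[B,D,F,C,H] q_used=2 → run B
t=3: queue=[B,D,F,C,H] q_used=3 → run B
t=4: queue=[D,F,C,H,B,G] q_used=0 → run D
t=5: queue=[D,F,C,H,B,G] q_used=1 → run D
t=6: queue=[D,F,C,H,B,G] q_used=2 → run D
t=7: queue=[D,F,C,H,B,G] q_used=3 → run D
t=8: queue=[F,C,H,B,G,D] q_used=0 → run F
t=9: queue=[F,C,H,B,G,D] q_used=1 → run F
t=10: queue=[F,C,H,B,G,D] q_used=2 → run F
t=11: queue=[F,C,H,B,G,D] q_used=3 → run F
t=12: queue=[C,H,B,G,D,F] q_used=0 → run C
t=13: queue=[C,H,B,G,D,F] q_used=1 → run C
t=14: queue=[C,H,B,G,D,F] q_used=2 → run C
t=15: queue=[C,H,B,G,D,F] q_used=3 → run C
t=16: queue=[H,B,G,D,F,C] q_used=0 → run H
t=17: queue=[H,B,G,D,F,C] q_used=1 → run H
t=18: queue=[H,B,G,D,F,C] q_used=2 → run H
t=19: queue=[H,B,G,D,F,C] q_used=3 → run H
t=20: queue=[B,G,D,F,C,H] q_used=0 → run B
t=21: queue=[B,G,D,F,C,H] q_used=1 → run B
t=22: queue=[G,D,F,C,H] q_used=0 → run G
t=23: queue=[G,D,F,C,H] q_used=1 → run G
t=24: queue=[G,D,F,C,H] q_used=2 → run G
t=25: queue=[G,D,F,C,H] q_used=3 → run G
t=26: queue=[D,F,C,H,G] q_used=0 → run D
t=27: queue=[D,F,C,H,G] q_used=1 → run D
t=28: queue=[F,C,H,G] q_used=0 → run F
t=29: queue=[C,H,G] q_used=0 → run C
t=30: queue=[C,H,G] q_used=1 → run C
t=31: queue=[C,H,G] q_used=2 → run C
t=32: queue=[H,G] q_used=0 → run H
t=33: queue=[H,G] q_used=1 → run H
t=34: queue=[H,G] q_used=2 → run H
t=35: queue=[G] q_used=0 → run G
t=36: queue=[G] q_used=1 → run G
t=37: queue=[G] q_used=2 → run G
t=38: (idle)
t=39: (idle)
t=40: (idle)
t=41: (idle)

completion order = B, D, F, C, H, G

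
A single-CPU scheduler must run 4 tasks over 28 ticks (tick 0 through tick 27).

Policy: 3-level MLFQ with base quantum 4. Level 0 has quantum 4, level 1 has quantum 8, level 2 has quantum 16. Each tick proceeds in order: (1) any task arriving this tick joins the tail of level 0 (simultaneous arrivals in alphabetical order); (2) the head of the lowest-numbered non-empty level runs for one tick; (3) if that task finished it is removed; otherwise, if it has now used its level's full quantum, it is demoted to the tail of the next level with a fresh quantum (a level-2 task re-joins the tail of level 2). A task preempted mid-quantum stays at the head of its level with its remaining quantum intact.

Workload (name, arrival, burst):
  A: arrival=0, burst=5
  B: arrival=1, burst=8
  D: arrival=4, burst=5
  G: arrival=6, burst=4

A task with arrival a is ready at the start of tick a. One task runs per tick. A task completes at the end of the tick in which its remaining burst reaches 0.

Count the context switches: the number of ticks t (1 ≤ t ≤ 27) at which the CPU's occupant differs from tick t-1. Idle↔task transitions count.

t=0: L0/L1/L2 = A/-/- → run A
t=1: L0/L1/L2 = AB/-/- → run A
t=2: L0/L1/L2 = AB/-/- → run A
t=3: L0/L1/L2 = AB/-/- → run A
t=4: L0/L1/L2 = BD/A/- → run B
t=5: L0/L1/L2 = BD/A/- → run B
t=6: L0/L1/L2 = BDG/A/- → run B
t=7: L0/L1/L2 = BDG/A/- → run B
t=8: L0/L1/L2 = DG/AB/- → run D
t=9: L0/L1/L2 = DG/AB/- → run D
t=10: L0/L1/L2 = DG/AB/- → run D
t=11: L0/L1/L2 = DG/AB/- → run D
t=12: L0/L1/L2 = G/ABD/- → run G
t=13: L0/L1/L2 = G/ABD/- → run G
t=14: L0/L1/L2 = G/ABD/- → run G
t=15: L0/L1/L2 = G/ABD/- → run G
t=16: L0/L1/L2 = -/ABD/- → run A
t=17: L0/L1/L2 = -/BD/- → run B
t=18: L0/L1/L2 = -/BD/- → run B
t=19: L0/L1/L2 = -/BD/- → run B
t=20: L0/L1/L2 = -/BD/- → run B
t=21: L0/L1/L2 = -/D/- → run D
t=22: (idle)
t=23: (idle)
t=24: (idle)
t=25: (idle)
t=26: (idle)
t=27: (idle)

context switches = 7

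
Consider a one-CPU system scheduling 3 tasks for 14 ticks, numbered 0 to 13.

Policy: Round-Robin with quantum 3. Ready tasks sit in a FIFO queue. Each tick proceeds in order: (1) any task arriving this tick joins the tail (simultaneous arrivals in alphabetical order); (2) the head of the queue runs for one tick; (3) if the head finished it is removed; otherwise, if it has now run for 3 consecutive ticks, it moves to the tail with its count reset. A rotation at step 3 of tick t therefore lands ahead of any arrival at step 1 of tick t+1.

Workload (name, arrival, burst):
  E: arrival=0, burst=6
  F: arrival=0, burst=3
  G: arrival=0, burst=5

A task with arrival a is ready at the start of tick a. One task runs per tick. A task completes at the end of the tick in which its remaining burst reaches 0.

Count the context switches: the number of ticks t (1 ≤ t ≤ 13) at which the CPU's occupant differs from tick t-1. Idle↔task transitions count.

t=0: queue=[E,F,G] q_used=0 → run E
t=1: queue=[E,F,G] q_used=1 → run E
t=2: queue=[E,F,G] q_used=2 → run E
t=3: queue=[F,G,E] q_used=0 → run F
t=4: queue=[F,G,E] q_used=1 → run F
t=5: queue=[F,G,E] q_used=2 → run F
t=6: queue=[G,E] q_used=0 → run G
t=7: queue=[G,E] q_used=1 → run G
t=8: queue=[G,E] q_used=2 → run G
t=9: queue=[E,G] q_used=0 → run E
t=10: queue=[E,G] q_used=1 → run E
t=11: queue=[E,G] q_used=2 → run E
t=12: queue=[G] q_used=0 → run G
t=13: queue=[G] q_used=1 → run G

context switches = 4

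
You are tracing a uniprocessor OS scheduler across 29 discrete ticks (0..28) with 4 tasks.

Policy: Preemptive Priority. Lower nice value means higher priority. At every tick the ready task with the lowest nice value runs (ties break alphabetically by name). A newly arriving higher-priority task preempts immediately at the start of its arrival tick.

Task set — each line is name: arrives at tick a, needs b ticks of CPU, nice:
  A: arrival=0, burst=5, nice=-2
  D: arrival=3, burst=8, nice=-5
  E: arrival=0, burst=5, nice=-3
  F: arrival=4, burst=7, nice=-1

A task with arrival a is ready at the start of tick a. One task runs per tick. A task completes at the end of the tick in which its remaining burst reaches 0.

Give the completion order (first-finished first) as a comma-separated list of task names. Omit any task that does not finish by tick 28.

t=0: ready={A,E} → run E
t=1: ready={A,E} → run E
t=2: ready={A,E} → run E
t=3: ready={A,D,E} → run D
t=4: ready={A,D,E,F} → run D
t=5: ready={A,D,E,F} → run D
t=6: ready={A,D,E,F} → run D
t=7: ready={A,D,E,F} → run D
t=8: ready={A,D,E,F} → run D
t=9: ready={A,D,E,F} → run D
t=10: ready={A,D,E,F} → run D
t=11: ready={A,E,F} → run E
t=12: ready={A,E,F} → run E
t=13: ready={A,F} → run A
t=14: ready={A,F} → run A
t=15: ready={A,F} → run A
t=16: ready={A,F} → run A
t=17: ready={A,F} → run A
t=18: ready={F} → run F
t=19: ready={F} → run F
t=20: ready={F} → run F
t=21: ready={F} → run F
t=22: ready={F} → run F
t=23: ready={F} → run F
t=24: ready={F} → run F
t=25: (idle)
t=26: (idle)
t=27: (idle)
t=28: (idle)

completion order = D, E, A, F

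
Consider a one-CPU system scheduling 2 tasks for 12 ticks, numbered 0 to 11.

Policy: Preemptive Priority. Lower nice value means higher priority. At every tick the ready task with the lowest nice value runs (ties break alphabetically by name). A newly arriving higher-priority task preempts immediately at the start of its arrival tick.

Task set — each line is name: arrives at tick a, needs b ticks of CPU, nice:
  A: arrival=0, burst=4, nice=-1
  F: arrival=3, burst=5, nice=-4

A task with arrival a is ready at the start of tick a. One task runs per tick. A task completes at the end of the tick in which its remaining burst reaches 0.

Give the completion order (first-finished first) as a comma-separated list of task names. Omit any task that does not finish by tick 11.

completion order = F, A

t=0: ready={A} → run A
t=1: ready={A} → run A
t=2: ready={A} → run A
t=3: ready={A,F} → run F
t=4: ready={A,F} → run F
t=5: ready={A,F} → run F
t=6: ready={A,F} → run F
t=7: ready={A,F} → run F
t=8: ready={A} → run A
t=9: (idle)
t=10: (idle)
t=11: (idle)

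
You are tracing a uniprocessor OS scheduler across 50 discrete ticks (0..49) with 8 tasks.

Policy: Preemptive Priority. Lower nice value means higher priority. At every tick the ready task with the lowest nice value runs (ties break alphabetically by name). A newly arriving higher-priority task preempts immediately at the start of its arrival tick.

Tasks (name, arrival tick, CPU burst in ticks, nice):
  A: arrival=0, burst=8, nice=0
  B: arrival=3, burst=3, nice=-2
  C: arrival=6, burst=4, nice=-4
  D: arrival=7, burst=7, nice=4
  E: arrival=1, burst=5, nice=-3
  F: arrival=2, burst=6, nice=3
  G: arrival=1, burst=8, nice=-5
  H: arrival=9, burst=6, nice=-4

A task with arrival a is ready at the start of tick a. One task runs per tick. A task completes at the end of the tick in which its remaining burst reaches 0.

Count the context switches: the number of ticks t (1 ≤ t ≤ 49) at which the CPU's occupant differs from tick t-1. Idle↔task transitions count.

context switches = 9

t=0: ready={A} → run A
t=1: ready={A,E,G} → run G
t=2: ready={A,E,F,G} → run G
t=3: ready={A,B,E,F,G} → run G
t=4: ready={A,B,E,F,G} → run G
t=5: ready={A,B,E,F,G} → run G
t=6: ready={A,B,C,E,F,G} → run G
t=7: ready={A,B,C,D,E,F,G} → run G
t=8: ready={A,B,C,D,E,F,G} → run G
t=9: ready={A,B,C,D,E,F,H} → run C
t=10: ready={A,B,C,D,E,F,H} → run C
t=11: ready={A,B,C,D,E,F,H} → run C
t=12: ready={A,B,C,D,E,F,H} → run C
t=13: ready={A,B,D,E,F,H} → run H
t=14: ready={A,B,D,E,F,H} → run H
t=15: ready={A,B,D,E,F,H} → run H
t=16: ready={A,B,D,E,F,H} → run H
t=17: ready={A,B,D,E,F,H} → run H
t=18: ready={A,B,D,E,F,H} → run H
t=19: ready={A,B,D,E,F} → run E
t=20: ready={A,B,D,E,F} → run E
t=21: ready={A,B,D,E,F} → run E
t=22: ready={A,B,D,E,F} → run E
t=23: ready={A,B,D,E,F} → run E
t=24: ready={A,B,D,F} → run B
t=25: ready={A,B,D,F} → run B
t=26: ready={A,B,D,F} → run B
t=27: ready={A,D,F} → run A
t=28: ready={A,D,F} → run A
t=29: ready={A,D,F} → run A
t=30: ready={A,D,F} → run A
t=31: ready={A,D,F} → run A
t=32: ready={A,D,F} → run A
t=33: ready={A,D,F} → run A
t=34: ready={D,F} → run F
t=35: ready={D,F} → run F
t=36: ready={D,F} → run F
t=37: ready={D,F} → run F
t=38: ready={D,F} → run F
t=39: ready={D,F} → run F
t=40: ready={D} → run D
t=41: ready={D} → run D
t=42: ready={D} → run D
t=43: ready={D} → run D
t=44: ready={D} → run D
t=45: ready={D} → run D
t=46: ready={D} → run D
t=47: (idle)
t=48: (idle)
t=49: (idle)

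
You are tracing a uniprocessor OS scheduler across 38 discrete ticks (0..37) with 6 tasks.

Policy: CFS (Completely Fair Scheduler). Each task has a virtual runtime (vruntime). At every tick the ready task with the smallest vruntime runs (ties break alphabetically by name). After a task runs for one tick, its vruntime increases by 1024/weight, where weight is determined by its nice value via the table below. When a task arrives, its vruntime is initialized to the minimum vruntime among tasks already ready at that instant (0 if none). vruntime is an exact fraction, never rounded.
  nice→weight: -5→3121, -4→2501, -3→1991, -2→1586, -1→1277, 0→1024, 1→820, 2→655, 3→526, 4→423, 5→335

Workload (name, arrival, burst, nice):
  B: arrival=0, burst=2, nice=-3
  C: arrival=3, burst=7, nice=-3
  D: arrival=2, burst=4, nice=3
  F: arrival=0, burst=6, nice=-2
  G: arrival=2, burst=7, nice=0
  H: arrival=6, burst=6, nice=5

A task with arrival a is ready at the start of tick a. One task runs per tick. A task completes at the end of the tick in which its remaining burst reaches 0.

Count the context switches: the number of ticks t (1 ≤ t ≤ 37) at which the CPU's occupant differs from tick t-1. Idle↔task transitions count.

t=0: vr[B=0 F=0] → run B
t=1: vr[B=1024/1991 F=0] → run F
t=2: vr[B=1024/1991 D=1024/1991 F=512/793 G=1024/1991] → run B
t=3: vr[C=1024/1991 D=1024/1991 F=512/793 G=1024/1991] → run C
t=4: vr[C=2048/1991 D=1024/1991 F=512/793 G=1024/1991] → run D
t=5: vr[C=2048/1991 D=1288704/523633 F=512/793 G=1024/1991] → run G
t=6: vr[C=2048/1991 D=1288704/523633 F=512/793 G=3015/1991 H=512/793] → run F
t=7: vr[C=2048/1991 D=1288704/523633 F=1024/793 G=3015/1991 H=512/793] → run H
t=8: vr[C=2048/1991 D=1288704/523633 F=1024/793 G=3015/1991 H=983552/265655] → run C
t=9: vr[C=3072/1991 D=1288704/523633 F=1024/793 G=3015/1991 H=983552/265655] → run F
t=10: vr[C=3072/1991 D=1288704/523633 F=1536/793 G=3015/1991 H=983552/265655] → run G
t=11: vr[C=3072/1991 D=1288704/523633 F=1536/793 G=5006/1991 H=983552/265655] → run C
t=12: vr[C=4096/1991 D=1288704/523633 F=1536/793 G=5006/1991 H=983552/265655] → run F
t=13: vr[C=4096/1991 D=1288704/523633 F=2048/793 G=5006/1991 H=983552/265655] → run C
t=14: vr[C=5120/1991 D=1288704/523633 F=2048/793 G=5006/1991 H=983552/265655] → run D
t=15: vr[C=5120/1991 D=2308096/523633 F=2048/793 G=5006/1991 H=983552/265655] → run G
t=16: vr[C=5120/1991 D=2308096/523633 F=2048/793 G=6997/1991 H=983552/265655] → run C
t=17: vr[C=6144/1991 D=2308096/523633 F=2048/793 G=6997/1991 H=983552/265655] → run F
t=18: vr[C=6144/1991 D=2308096/523633 F=2560/793 G=6997/1991 H=983552/265655] → run C
t=19: vr[C=7168/1991 D=2308096/523633 F=2560/793 G=6997/1991 H=983552/265655] → run F
t=20: vr[C=7168/1991 D=2308096/523633 G=6997/1991 H=983552/265655] → run G
t=21: vr[C=7168/1991 D=2308096/523633 G=8988/1991 H=983552/265655] → run C
t=22: vr[D=2308096/523633 G=8988/1991 H=983552/265655] → run H
t=23: vr[D=2308096/523633 G=8988/1991 H=1795584/265655] → run D
t=24: vr[D=3327488/523633 G=8988/1991 H=1795584/265655] → run G
t=25: vr[D=3327488/523633 G=10979/1991 H=1795584/265655] → run G
t=26: vr[D=3327488/523633 G=12970/1991 H=1795584/265655] → run D
t=27: vr[G=12970/1991 H=1795584/265655] → run G
t=28: vr[H=1795584/265655] → run H
t=29: vr[H=2607616/265655] → run H
t=30: vr[H=3419648/265655] → run H
t=31: vr[H=846336/53131] → run H
t=32: (idle)
t=33: (idle)
t=34: (idle)
t=35: (idle)
t=36: (idle)
t=37: (idle)

context switches = 28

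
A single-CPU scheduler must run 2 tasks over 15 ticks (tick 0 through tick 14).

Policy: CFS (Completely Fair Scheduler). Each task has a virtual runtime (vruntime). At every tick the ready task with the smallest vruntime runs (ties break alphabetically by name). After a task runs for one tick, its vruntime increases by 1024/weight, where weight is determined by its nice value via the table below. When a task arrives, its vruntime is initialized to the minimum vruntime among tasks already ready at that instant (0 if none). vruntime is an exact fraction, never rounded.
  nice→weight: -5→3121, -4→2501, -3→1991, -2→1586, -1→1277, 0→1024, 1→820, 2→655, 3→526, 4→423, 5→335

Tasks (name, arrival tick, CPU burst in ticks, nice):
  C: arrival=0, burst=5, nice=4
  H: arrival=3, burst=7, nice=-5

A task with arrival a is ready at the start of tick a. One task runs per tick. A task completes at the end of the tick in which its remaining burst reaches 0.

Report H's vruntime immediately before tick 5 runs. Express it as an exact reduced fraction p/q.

t=0: vr[C=0] → run C
t=1: vr[C=1024/423] → run C
t=2: vr[C=2048/423] → run C
t=3: vr[C=1024/141 H=1024/141] → run C
t=4: vr[C=4096/423 H=1024/141] → run H
t=5: vr[C=4096/423 H=3340288/440061] → run H
t=6: vr[C=4096/423 H=3484672/440061] → run H
t=7: vr[C=4096/423 H=3629056/440061] → run H
t=8: vr[C=4096/423 H=3773440/440061] → run H
t=9: vr[C=4096/423 H=3917824/440061] → run H
t=10: vr[C=4096/423 H=4062208/440061] → run H
t=11: vr[C=4096/423] → run C
t=12: (idle)
t=13: (idle)
t=14: (idle)

vruntime(H, start of tick 5) = 3340288/440061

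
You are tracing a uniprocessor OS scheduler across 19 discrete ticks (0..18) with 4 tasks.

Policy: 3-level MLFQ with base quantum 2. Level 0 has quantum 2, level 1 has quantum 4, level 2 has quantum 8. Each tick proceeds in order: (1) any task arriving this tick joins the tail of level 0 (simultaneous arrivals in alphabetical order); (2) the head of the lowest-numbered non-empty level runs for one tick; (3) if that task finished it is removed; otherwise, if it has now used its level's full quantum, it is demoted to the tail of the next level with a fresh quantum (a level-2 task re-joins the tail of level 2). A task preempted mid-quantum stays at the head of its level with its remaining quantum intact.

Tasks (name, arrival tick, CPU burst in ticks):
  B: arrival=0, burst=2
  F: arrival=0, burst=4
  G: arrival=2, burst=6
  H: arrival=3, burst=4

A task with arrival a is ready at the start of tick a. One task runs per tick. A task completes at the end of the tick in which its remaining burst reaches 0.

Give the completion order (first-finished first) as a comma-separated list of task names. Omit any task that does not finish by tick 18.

t=0: L0/L1/L2 = BF/-/- → run B
t=1: L0/L1/L2 = BF/-/- → run B
t=2: L0/L1/L2 = FG/-/- → run F
t=3: L0/L1/L2 = FGH/-/- → run F
t=4: L0/L1/L2 = GH/F/- → run G
t=5: L0/L1/L2 = GH/F/- → run G
t=6: L0/L1/L2 = H/FG/- → run H
t=7: L0/L1/L2 = H/FG/- → run H
t=8: L0/L1/L2 = -/FGH/- → run F
t=9: L0/L1/L2 = -/FGH/- → run F
t=10: L0/L1/L2 = -/GH/- → run G
t=11: L0/L1/L2 = -/GH/- → run G
t=12: L0/L1/L2 = -/GH/- → run G
t=13: L0/L1/L2 = -/GH/- → run G
t=14: L0/L1/L2 = -/H/- → run H
t=15: L0/L1/L2 = -/H/- → run H
t=16: (idle)
t=17: (idle)
t=18: (idle)

completion order = B, F, G, H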